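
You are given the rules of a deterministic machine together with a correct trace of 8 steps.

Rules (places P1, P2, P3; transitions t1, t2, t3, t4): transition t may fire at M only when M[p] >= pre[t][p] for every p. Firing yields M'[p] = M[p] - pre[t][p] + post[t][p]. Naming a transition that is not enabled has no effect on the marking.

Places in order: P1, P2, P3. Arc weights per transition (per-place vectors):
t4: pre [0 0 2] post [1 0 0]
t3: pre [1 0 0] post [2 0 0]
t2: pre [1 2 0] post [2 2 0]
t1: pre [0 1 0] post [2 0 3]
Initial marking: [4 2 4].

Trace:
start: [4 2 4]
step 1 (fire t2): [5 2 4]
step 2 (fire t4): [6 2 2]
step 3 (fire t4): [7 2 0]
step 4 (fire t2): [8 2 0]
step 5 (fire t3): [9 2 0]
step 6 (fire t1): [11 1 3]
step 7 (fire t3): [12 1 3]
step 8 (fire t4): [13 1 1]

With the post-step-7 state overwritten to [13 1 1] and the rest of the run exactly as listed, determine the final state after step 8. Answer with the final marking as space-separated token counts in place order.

state after step 7 := [13 1 1]
step 8 (fire t4): [13 1 1]

13 1 1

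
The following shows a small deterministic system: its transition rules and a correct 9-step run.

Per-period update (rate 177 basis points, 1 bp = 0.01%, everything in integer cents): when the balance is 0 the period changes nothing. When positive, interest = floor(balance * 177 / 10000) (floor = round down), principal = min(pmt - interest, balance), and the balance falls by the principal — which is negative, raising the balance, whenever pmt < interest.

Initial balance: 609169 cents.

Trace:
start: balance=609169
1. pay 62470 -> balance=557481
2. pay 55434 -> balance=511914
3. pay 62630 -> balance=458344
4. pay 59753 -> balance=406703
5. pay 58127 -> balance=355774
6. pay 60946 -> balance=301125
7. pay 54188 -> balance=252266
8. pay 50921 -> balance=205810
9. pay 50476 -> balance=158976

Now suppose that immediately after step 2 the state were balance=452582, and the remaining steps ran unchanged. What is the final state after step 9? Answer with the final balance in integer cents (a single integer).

91891

state after step 2 := balance=452582
3. pay 62630 -> balance=397962
4. pay 59753 -> balance=345252
5. pay 58127 -> balance=293235
6. pay 60946 -> balance=237479
7. pay 54188 -> balance=187494
8. pay 50921 -> balance=139891
9. pay 50476 -> balance=91891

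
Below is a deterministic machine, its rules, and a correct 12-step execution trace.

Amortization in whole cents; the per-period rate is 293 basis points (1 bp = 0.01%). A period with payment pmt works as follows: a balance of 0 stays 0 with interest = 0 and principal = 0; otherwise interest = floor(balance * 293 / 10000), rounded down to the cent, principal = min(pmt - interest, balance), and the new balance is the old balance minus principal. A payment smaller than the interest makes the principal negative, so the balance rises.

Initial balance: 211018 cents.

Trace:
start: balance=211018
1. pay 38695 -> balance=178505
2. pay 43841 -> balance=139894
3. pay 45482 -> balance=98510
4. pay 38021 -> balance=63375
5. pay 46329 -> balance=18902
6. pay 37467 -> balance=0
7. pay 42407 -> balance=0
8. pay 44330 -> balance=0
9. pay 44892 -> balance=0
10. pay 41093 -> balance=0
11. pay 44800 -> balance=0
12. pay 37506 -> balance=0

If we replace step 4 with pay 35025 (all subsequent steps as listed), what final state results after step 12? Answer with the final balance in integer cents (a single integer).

(re-executing from step 4 with the substitution; state before step 4: balance=98510)
4. pay 35025 -> balance=66371
5. pay 46329 -> balance=21986
6. pay 37467 -> balance=0
7. pay 42407 -> balance=0
8. pay 44330 -> balance=0
9. pay 44892 -> balance=0
10. pay 41093 -> balance=0
11. pay 44800 -> balance=0
12. pay 37506 -> balance=0

0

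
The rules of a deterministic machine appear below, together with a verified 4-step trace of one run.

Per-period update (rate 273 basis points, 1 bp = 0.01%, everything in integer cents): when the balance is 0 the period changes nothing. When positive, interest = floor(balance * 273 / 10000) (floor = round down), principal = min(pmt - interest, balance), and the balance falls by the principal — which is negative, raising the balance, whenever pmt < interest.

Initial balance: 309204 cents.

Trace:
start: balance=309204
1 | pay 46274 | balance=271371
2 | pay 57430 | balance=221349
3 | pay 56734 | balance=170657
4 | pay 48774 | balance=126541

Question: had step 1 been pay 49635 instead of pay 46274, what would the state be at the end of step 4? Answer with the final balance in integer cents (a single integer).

(re-executing from step 1 with the substitution; state before step 1: balance=309204)
1 | pay 49635 | balance=268010
2 | pay 57430 | balance=217896
3 | pay 56734 | balance=167110
4 | pay 48774 | balance=122898

122898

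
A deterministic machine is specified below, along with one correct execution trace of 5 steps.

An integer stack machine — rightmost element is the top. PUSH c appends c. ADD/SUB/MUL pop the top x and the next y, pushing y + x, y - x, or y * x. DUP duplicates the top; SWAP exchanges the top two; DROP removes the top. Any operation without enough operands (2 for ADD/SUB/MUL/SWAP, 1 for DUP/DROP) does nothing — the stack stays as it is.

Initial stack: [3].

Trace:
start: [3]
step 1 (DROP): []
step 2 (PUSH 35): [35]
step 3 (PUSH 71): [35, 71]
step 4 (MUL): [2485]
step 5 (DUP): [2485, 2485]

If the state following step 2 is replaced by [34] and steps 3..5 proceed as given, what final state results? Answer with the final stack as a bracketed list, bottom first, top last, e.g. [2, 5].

[2414, 2414]

state after step 2 := [34]
step 3 (PUSH 71): [34, 71]
step 4 (MUL): [2414]
step 5 (DUP): [2414, 2414]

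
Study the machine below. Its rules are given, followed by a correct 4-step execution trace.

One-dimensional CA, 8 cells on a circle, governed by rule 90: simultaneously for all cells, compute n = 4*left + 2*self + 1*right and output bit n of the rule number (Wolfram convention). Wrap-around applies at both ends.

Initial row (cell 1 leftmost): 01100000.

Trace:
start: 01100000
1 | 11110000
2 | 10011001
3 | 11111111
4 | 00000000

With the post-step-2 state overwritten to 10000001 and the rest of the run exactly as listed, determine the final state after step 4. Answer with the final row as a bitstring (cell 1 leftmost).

01100110

state after step 2 := 10000001
3 | 11000011
4 | 01100110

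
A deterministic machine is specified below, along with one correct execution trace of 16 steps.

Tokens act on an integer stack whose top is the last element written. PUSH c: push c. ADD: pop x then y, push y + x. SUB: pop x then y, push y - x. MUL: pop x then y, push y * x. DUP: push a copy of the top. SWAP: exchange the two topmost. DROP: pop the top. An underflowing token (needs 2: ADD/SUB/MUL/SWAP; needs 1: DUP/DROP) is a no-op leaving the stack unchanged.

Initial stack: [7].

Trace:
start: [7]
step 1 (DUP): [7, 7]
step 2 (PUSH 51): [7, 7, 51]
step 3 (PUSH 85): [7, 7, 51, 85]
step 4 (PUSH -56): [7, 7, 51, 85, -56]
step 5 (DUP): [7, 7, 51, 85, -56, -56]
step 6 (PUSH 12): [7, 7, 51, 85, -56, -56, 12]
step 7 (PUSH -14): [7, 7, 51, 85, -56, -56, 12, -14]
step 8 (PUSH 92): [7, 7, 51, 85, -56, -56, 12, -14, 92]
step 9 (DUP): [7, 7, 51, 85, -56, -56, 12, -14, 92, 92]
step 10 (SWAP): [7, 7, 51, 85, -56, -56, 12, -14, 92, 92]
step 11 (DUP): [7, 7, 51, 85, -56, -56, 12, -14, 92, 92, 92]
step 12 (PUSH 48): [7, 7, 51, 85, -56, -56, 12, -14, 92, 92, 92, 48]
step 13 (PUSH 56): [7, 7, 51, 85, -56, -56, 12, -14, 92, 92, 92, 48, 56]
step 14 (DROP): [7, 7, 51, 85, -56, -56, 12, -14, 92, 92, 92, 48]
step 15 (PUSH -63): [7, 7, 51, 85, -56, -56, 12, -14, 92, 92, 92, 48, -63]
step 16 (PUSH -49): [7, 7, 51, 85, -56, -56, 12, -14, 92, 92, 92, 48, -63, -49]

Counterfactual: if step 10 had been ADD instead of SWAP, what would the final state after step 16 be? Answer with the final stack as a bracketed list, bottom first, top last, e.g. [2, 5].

(re-executing from step 10 with the substitution; state before step 10: [7, 7, 51, 85, -56, -56, 12, -14, 92, 92])
step 10 (ADD): [7, 7, 51, 85, -56, -56, 12, -14, 184]
step 11 (DUP): [7, 7, 51, 85, -56, -56, 12, -14, 184, 184]
step 12 (PUSH 48): [7, 7, 51, 85, -56, -56, 12, -14, 184, 184, 48]
step 13 (PUSH 56): [7, 7, 51, 85, -56, -56, 12, -14, 184, 184, 48, 56]
step 14 (DROP): [7, 7, 51, 85, -56, -56, 12, -14, 184, 184, 48]
step 15 (PUSH -63): [7, 7, 51, 85, -56, -56, 12, -14, 184, 184, 48, -63]
step 16 (PUSH -49): [7, 7, 51, 85, -56, -56, 12, -14, 184, 184, 48, -63, -49]

[7, 7, 51, 85, -56, -56, 12, -14, 184, 184, 48, -63, -49]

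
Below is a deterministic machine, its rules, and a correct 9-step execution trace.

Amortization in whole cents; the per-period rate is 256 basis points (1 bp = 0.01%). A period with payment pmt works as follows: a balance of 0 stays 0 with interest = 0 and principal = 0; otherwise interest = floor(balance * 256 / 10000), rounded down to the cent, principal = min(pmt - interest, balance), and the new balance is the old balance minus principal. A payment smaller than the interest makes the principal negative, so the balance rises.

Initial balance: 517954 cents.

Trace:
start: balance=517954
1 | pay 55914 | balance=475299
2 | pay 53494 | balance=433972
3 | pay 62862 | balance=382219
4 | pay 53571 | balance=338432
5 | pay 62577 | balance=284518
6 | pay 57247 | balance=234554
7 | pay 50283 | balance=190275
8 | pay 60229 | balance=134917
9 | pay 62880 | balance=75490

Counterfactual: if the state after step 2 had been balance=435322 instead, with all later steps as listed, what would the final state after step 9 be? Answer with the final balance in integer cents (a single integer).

state after step 2 := balance=435322
3 | pay 62862 | balance=383604
4 | pay 53571 | balance=339853
5 | pay 62577 | balance=285976
6 | pay 57247 | balance=236049
7 | pay 50283 | balance=191808
8 | pay 60229 | balance=136489
9 | pay 62880 | balance=77103

77103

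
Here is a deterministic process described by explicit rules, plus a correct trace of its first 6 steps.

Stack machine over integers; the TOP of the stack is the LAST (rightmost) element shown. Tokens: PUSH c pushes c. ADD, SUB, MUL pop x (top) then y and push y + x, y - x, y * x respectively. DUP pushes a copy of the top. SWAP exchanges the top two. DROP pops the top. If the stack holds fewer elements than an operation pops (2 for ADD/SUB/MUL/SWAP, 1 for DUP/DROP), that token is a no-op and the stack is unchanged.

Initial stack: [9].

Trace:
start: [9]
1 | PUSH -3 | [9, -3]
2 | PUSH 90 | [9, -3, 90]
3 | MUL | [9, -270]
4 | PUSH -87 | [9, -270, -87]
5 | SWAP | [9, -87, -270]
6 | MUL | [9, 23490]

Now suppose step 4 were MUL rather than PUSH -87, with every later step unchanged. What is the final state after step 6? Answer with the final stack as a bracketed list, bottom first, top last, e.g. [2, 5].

(re-executing from step 4 with the substitution; state before step 4: [9, -270])
4 | MUL | [-2430]
5 | SWAP | [-2430]
6 | MUL | [-2430]

[-2430]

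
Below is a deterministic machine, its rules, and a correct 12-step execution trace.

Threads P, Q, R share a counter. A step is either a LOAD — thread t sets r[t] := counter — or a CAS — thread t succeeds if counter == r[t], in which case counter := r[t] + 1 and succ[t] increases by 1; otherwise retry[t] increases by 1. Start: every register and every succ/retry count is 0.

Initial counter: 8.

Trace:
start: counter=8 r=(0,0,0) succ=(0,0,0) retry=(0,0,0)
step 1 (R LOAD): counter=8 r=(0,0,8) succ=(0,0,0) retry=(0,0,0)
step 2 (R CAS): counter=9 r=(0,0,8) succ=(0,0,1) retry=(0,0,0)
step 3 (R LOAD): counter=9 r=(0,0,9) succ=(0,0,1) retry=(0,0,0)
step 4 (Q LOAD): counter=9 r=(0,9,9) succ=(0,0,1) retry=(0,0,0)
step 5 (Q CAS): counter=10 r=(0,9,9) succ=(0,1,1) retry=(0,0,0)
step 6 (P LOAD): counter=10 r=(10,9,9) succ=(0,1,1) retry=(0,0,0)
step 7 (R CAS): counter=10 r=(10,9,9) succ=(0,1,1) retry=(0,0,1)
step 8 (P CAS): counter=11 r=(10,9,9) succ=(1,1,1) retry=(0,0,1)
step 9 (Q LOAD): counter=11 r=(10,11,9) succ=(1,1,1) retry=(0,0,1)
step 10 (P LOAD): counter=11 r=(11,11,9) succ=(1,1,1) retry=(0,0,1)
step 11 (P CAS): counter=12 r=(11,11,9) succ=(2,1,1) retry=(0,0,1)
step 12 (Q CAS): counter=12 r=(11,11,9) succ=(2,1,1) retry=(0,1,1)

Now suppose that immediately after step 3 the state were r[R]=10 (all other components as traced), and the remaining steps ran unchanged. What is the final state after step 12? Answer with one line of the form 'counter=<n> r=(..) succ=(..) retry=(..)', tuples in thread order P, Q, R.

state after step 3 := counter=9 r=(0,0,10) succ=(0,0,1) retry=(0,0,0)
step 4 (Q LOAD): counter=9 r=(0,9,10) succ=(0,0,1) retry=(0,0,0)
step 5 (Q CAS): counter=10 r=(0,9,10) succ=(0,1,1) retry=(0,0,0)
step 6 (P LOAD): counter=10 r=(10,9,10) succ=(0,1,1) retry=(0,0,0)
step 7 (R CAS): counter=11 r=(10,9,10) succ=(0,1,2) retry=(0,0,0)
step 8 (P CAS): counter=11 r=(10,9,10) succ=(0,1,2) retry=(1,0,0)
step 9 (Q LOAD): counter=11 r=(10,11,10) succ=(0,1,2) retry=(1,0,0)
step 10 (P LOAD): counter=11 r=(11,11,10) succ=(0,1,2) retry=(1,0,0)
step 11 (P CAS): counter=12 r=(11,11,10) succ=(1,1,2) retry=(1,0,0)
step 12 (Q CAS): counter=12 r=(11,11,10) succ=(1,1,2) retry=(1,1,0)

counter=12 r=(11,11,10) succ=(1,1,2) retry=(1,1,0)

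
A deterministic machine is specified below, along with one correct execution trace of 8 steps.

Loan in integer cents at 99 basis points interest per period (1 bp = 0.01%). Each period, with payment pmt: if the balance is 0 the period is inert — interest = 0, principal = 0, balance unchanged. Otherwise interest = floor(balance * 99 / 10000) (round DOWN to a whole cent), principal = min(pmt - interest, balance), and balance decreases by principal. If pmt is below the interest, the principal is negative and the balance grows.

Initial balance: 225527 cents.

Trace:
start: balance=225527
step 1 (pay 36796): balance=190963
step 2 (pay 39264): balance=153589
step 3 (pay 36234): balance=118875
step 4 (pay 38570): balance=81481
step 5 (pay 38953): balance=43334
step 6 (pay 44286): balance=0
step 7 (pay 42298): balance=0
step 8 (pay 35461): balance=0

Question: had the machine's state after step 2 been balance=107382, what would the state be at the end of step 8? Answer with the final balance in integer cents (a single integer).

state after step 2 := balance=107382
step 3 (pay 36234): balance=72211
step 4 (pay 38570): balance=34355
step 5 (pay 38953): balance=0
step 6 (pay 44286): balance=0
step 7 (pay 42298): balance=0
step 8 (pay 35461): balance=0

0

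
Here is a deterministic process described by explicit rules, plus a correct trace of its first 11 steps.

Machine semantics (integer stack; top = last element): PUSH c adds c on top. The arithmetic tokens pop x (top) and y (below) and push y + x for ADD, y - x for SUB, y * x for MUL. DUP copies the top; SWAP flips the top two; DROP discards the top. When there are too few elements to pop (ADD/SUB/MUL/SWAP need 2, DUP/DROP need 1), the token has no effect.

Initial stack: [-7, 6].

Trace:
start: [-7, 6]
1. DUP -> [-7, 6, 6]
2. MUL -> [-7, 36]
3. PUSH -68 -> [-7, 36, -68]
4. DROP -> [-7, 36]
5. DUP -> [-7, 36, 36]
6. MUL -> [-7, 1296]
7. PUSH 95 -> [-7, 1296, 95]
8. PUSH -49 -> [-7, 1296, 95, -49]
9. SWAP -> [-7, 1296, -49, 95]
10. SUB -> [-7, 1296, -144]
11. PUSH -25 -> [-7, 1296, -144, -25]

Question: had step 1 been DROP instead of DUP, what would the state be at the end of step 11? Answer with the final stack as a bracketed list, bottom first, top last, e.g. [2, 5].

[49, -144, -25]

(re-executing from step 1 with the substitution; state before step 1: [-7, 6])
1. DROP -> [-7]
2. MUL -> [-7]
3. PUSH -68 -> [-7, -68]
4. DROP -> [-7]
5. DUP -> [-7, -7]
6. MUL -> [49]
7. PUSH 95 -> [49, 95]
8. PUSH -49 -> [49, 95, -49]
9. SWAP -> [49, -49, 95]
10. SUB -> [49, -144]
11. PUSH -25 -> [49, -144, -25]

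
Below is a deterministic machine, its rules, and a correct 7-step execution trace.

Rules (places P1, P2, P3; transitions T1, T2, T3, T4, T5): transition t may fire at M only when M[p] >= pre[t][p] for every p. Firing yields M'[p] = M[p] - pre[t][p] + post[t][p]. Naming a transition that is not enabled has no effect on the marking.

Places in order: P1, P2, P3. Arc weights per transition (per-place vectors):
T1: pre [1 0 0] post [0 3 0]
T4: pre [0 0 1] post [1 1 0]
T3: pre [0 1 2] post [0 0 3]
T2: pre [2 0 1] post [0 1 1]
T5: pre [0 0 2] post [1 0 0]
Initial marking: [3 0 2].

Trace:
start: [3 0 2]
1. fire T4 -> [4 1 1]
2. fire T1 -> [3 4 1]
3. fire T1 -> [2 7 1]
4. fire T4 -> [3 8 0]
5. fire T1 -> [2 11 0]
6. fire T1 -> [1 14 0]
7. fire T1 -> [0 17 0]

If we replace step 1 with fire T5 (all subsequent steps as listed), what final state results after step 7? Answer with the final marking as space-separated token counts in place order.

0 12 0

(re-executing from step 1 with the substitution; state before step 1: [3 0 2])
1. fire T5 -> [4 0 0]
2. fire T1 -> [3 3 0]
3. fire T1 -> [2 6 0]
4. fire T4 -> [2 6 0]
5. fire T1 -> [1 9 0]
6. fire T1 -> [0 12 0]
7. fire T1 -> [0 12 0]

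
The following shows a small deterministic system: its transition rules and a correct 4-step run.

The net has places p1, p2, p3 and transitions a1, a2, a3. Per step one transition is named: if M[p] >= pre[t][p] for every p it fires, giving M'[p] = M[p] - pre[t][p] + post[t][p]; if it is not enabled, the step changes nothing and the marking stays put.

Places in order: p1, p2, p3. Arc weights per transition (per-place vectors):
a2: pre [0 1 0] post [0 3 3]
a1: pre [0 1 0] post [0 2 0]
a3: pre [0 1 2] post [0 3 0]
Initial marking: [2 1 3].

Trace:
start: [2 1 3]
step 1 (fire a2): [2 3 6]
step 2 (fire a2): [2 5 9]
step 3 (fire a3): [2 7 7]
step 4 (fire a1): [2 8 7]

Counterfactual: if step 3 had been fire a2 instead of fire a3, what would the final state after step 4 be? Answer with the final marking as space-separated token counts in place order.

2 8 12

(re-executing from step 3 with the substitution; state before step 3: [2 5 9])
step 3 (fire a2): [2 7 12]
step 4 (fire a1): [2 8 12]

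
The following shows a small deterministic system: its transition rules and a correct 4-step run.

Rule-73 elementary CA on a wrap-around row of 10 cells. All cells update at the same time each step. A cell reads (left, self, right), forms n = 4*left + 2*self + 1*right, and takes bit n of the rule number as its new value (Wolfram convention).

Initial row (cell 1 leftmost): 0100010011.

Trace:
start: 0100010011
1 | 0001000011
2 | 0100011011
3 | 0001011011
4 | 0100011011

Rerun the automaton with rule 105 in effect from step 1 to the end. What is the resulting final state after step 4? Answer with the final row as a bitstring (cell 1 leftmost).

0011110110

(re-executing steps 1..4 under rule 105; state before step 1: 0100010011)
1 | 1001000011
2 | 1000011010
3 | 0011011101
4 | 0011110110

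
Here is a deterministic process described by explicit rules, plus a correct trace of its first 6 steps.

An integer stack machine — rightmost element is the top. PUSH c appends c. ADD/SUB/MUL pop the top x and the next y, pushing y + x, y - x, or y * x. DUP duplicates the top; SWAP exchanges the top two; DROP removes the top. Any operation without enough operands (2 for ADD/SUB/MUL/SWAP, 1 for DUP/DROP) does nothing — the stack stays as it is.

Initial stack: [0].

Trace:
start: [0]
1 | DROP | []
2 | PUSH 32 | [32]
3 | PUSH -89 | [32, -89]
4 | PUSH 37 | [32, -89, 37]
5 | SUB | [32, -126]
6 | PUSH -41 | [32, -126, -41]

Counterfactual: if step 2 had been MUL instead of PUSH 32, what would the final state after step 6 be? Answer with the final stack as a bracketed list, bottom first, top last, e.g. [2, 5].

(re-executing from step 2 with the substitution; state before step 2: [])
2 | MUL | []
3 | PUSH -89 | [-89]
4 | PUSH 37 | [-89, 37]
5 | SUB | [-126]
6 | PUSH -41 | [-126, -41]

[-126, -41]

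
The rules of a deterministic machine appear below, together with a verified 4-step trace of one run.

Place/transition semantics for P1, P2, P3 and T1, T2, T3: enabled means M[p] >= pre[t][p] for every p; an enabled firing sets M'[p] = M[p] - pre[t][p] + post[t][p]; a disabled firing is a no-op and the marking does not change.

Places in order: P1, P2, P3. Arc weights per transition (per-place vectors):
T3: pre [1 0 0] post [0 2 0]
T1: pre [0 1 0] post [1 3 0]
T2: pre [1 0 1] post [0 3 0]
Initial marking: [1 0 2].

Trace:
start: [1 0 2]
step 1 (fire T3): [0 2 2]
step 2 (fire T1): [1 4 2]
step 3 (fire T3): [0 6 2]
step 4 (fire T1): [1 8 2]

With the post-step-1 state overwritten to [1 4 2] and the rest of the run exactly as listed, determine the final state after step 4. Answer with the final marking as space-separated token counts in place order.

state after step 1 := [1 4 2]
step 2 (fire T1): [2 6 2]
step 3 (fire T3): [1 8 2]
step 4 (fire T1): [2 10 2]

2 10 2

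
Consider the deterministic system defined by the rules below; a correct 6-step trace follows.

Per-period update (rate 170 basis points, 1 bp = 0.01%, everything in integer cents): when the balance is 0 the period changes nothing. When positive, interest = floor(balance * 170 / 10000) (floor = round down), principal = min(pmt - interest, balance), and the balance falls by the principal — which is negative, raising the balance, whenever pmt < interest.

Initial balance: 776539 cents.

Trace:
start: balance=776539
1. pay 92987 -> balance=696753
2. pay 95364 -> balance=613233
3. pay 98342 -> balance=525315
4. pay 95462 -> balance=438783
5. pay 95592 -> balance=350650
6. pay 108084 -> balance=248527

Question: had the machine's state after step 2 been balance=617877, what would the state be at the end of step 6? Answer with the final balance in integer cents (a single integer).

253494

state after step 2 := balance=617877
3. pay 98342 -> balance=530038
4. pay 95462 -> balance=443586
5. pay 95592 -> balance=355534
6. pay 108084 -> balance=253494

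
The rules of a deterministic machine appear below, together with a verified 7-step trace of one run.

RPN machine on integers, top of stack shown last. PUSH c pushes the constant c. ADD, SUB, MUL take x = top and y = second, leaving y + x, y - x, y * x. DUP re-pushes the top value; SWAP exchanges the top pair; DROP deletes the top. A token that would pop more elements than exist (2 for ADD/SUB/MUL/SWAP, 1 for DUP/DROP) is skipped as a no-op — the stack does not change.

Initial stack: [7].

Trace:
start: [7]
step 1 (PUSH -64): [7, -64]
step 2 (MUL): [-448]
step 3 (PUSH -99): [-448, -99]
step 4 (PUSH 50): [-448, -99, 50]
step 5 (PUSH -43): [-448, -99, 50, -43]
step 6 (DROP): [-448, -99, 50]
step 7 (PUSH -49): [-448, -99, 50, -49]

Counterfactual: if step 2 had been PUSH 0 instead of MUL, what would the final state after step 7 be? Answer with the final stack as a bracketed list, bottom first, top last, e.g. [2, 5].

(re-executing from step 2 with the substitution; state before step 2: [7, -64])
step 2 (PUSH 0): [7, -64, 0]
step 3 (PUSH -99): [7, -64, 0, -99]
step 4 (PUSH 50): [7, -64, 0, -99, 50]
step 5 (PUSH -43): [7, -64, 0, -99, 50, -43]
step 6 (DROP): [7, -64, 0, -99, 50]
step 7 (PUSH -49): [7, -64, 0, -99, 50, -49]

[7, -64, 0, -99, 50, -49]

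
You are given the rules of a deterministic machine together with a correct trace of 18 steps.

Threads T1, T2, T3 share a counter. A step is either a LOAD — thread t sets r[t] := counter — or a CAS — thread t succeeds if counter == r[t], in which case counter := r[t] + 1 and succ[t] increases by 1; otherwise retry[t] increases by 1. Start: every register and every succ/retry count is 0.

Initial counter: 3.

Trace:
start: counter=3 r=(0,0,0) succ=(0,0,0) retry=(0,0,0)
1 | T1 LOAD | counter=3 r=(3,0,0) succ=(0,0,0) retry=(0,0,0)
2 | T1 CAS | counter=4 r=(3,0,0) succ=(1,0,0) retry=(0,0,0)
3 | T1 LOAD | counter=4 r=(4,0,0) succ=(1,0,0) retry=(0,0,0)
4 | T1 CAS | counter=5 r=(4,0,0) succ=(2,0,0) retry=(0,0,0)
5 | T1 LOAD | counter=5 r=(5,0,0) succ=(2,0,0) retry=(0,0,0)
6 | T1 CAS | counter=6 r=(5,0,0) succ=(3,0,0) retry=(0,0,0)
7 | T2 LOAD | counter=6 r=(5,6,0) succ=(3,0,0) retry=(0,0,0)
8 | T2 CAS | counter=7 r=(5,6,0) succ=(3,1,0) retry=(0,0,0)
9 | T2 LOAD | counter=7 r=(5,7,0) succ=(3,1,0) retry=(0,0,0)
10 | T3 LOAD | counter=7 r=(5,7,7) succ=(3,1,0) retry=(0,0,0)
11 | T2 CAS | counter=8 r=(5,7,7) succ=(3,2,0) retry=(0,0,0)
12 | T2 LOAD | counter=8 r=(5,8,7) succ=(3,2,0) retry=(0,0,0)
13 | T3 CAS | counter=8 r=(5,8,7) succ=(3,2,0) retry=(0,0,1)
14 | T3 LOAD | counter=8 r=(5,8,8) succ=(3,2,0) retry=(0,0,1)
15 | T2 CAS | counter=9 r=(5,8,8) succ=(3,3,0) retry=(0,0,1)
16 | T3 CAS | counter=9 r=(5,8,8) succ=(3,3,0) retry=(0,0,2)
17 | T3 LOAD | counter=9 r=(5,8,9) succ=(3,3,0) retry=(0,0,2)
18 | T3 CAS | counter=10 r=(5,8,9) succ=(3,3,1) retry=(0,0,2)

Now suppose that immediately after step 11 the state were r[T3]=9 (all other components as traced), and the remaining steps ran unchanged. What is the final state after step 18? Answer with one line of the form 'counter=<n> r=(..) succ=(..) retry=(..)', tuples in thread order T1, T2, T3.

state after step 11 := counter=8 r=(5,7,9) succ=(3,2,0) retry=(0,0,0)
12 | T2 LOAD | counter=8 r=(5,8,9) succ=(3,2,0) retry=(0,0,0)
13 | T3 CAS | counter=8 r=(5,8,9) succ=(3,2,0) retry=(0,0,1)
14 | T3 LOAD | counter=8 r=(5,8,8) succ=(3,2,0) retry=(0,0,1)
15 | T2 CAS | counter=9 r=(5,8,8) succ=(3,3,0) retry=(0,0,1)
16 | T3 CAS | counter=9 r=(5,8,8) succ=(3,3,0) retry=(0,0,2)
17 | T3 LOAD | counter=9 r=(5,8,9) succ=(3,3,0) retry=(0,0,2)
18 | T3 CAS | counter=10 r=(5,8,9) succ=(3,3,1) retry=(0,0,2)

counter=10 r=(5,8,9) succ=(3,3,1) retry=(0,0,2)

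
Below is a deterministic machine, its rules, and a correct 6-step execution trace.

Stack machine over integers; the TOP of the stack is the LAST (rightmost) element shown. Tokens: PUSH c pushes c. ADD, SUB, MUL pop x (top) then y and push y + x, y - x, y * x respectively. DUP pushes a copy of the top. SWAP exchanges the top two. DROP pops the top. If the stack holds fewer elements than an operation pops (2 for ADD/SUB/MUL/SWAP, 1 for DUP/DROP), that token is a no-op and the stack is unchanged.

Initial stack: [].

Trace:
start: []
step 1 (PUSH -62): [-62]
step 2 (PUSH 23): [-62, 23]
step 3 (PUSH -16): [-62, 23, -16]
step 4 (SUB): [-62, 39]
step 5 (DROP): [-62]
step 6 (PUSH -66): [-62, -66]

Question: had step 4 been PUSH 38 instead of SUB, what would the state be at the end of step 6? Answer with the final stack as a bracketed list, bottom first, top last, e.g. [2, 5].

(re-executing from step 4 with the substitution; state before step 4: [-62, 23, -16])
step 4 (PUSH 38): [-62, 23, -16, 38]
step 5 (DROP): [-62, 23, -16]
step 6 (PUSH -66): [-62, 23, -16, -66]

[-62, 23, -16, -66]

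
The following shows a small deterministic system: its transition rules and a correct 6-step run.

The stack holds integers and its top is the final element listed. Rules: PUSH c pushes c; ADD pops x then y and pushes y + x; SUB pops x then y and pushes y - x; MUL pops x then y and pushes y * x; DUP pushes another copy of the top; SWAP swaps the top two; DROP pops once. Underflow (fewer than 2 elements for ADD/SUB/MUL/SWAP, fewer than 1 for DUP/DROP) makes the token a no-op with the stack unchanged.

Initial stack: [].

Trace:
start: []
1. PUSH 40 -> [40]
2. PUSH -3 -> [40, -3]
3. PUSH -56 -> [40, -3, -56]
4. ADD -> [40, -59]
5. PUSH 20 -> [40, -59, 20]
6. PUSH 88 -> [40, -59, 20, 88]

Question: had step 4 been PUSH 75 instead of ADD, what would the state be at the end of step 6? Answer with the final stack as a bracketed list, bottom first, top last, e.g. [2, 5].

[40, -3, -56, 75, 20, 88]

(re-executing from step 4 with the substitution; state before step 4: [40, -3, -56])
4. PUSH 75 -> [40, -3, -56, 75]
5. PUSH 20 -> [40, -3, -56, 75, 20]
6. PUSH 88 -> [40, -3, -56, 75, 20, 88]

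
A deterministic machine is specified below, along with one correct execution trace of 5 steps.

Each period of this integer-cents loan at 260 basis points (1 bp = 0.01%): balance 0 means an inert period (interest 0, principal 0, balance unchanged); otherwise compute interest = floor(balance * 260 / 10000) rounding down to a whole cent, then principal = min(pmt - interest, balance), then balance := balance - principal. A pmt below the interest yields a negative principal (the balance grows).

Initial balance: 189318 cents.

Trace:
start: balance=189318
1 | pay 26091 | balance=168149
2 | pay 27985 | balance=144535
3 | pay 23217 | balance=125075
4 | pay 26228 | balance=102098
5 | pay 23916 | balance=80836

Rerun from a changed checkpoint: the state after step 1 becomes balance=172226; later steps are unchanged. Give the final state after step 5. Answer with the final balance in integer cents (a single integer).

state after step 1 := balance=172226
2 | pay 27985 | balance=148718
3 | pay 23217 | balance=129367
4 | pay 26228 | balance=106502
5 | pay 23916 | balance=85355

85355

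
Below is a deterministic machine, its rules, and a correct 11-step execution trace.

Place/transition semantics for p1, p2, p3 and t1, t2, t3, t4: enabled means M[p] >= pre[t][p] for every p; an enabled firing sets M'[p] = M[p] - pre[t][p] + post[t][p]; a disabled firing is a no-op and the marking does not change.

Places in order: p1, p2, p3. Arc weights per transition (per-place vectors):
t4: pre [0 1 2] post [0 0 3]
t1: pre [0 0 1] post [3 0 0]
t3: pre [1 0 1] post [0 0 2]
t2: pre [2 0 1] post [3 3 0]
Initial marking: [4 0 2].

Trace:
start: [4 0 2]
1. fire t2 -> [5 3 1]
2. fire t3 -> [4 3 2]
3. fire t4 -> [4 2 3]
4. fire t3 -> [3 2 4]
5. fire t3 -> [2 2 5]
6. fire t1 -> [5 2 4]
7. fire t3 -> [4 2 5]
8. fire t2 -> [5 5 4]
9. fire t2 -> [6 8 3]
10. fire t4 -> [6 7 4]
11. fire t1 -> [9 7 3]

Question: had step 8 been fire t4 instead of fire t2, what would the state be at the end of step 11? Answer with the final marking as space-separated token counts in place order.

8 3 5

(re-executing from step 8 with the substitution; state before step 8: [4 2 5])
8. fire t4 -> [4 1 6]
9. fire t2 -> [5 4 5]
10. fire t4 -> [5 3 6]
11. fire t1 -> [8 3 5]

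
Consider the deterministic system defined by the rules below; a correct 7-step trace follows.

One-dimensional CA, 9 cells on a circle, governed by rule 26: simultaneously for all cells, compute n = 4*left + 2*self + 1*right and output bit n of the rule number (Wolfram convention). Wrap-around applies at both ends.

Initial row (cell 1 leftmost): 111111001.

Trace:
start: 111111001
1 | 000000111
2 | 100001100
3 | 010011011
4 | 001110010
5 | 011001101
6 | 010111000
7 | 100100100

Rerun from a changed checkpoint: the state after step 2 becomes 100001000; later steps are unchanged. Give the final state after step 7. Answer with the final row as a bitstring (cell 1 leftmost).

state after step 2 := 100001000
3 | 010010101
4 | 001100000
5 | 011010000
6 | 110001000
7 | 101010101

101010101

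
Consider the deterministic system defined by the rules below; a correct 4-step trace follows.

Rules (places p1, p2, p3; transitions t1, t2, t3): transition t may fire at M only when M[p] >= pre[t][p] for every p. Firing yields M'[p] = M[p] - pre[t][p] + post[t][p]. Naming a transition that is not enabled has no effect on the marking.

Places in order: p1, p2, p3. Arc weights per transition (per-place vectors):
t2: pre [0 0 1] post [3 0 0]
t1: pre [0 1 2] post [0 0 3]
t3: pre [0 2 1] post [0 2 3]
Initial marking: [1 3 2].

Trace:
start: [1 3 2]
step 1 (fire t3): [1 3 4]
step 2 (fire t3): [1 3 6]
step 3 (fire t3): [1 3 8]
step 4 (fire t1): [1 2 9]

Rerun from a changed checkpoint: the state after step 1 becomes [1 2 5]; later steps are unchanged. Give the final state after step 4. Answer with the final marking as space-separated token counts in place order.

1 1 10

state after step 1 := [1 2 5]
step 2 (fire t3): [1 2 7]
step 3 (fire t3): [1 2 9]
step 4 (fire t1): [1 1 10]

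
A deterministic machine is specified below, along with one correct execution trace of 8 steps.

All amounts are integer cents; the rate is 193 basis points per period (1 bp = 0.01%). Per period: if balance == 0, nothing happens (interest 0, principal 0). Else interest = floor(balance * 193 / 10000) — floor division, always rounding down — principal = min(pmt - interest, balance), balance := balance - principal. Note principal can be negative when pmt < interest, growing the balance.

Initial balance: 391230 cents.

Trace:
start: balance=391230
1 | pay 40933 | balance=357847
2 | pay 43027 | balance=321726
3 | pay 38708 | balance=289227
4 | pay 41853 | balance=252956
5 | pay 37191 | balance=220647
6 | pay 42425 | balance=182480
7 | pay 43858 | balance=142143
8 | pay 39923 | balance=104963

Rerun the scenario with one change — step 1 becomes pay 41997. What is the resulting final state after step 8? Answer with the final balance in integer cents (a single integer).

103746

(re-executing from step 1 with the substitution; state before step 1: balance=391230)
1 | pay 41997 | balance=356783
2 | pay 43027 | balance=320641
3 | pay 38708 | balance=288121
4 | pay 41853 | balance=251828
5 | pay 37191 | balance=219497
6 | pay 42425 | balance=181308
7 | pay 43858 | balance=140949
8 | pay 39923 | balance=103746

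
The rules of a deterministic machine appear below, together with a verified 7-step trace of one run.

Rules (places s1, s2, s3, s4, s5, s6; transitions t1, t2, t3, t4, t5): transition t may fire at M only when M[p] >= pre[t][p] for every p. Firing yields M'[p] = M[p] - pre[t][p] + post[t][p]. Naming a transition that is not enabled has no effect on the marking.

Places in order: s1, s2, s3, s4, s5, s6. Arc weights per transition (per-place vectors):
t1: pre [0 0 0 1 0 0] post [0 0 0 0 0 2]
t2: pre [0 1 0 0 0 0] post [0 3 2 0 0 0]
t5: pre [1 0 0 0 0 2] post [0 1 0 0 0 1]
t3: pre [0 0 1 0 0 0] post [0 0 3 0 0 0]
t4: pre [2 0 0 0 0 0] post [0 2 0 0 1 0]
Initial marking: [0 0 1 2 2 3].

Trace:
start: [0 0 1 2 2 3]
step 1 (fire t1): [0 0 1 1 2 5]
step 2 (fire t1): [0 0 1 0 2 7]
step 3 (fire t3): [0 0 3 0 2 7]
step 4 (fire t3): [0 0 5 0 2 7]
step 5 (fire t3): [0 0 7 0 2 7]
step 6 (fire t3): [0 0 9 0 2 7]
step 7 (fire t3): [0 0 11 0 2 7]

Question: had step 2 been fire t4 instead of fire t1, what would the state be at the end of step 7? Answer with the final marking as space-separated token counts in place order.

(re-executing from step 2 with the substitution; state before step 2: [0 0 1 1 2 5])
step 2 (fire t4): [0 0 1 1 2 5]
step 3 (fire t3): [0 0 3 1 2 5]
step 4 (fire t3): [0 0 5 1 2 5]
step 5 (fire t3): [0 0 7 1 2 5]
step 6 (fire t3): [0 0 9 1 2 5]
step 7 (fire t3): [0 0 11 1 2 5]

0 0 11 1 2 5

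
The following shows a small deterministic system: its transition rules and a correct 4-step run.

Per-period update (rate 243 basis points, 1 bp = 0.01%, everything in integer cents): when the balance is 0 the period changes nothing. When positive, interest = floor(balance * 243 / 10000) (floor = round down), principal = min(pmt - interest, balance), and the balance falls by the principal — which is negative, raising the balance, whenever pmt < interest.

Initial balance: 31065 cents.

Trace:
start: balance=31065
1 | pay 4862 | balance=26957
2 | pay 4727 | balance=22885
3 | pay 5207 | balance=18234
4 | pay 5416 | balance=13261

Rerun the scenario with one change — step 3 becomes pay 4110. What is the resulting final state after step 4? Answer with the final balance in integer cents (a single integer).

14384

(re-executing from step 3 with the substitution; state before step 3: balance=22885)
3 | pay 4110 | balance=19331
4 | pay 5416 | balance=14384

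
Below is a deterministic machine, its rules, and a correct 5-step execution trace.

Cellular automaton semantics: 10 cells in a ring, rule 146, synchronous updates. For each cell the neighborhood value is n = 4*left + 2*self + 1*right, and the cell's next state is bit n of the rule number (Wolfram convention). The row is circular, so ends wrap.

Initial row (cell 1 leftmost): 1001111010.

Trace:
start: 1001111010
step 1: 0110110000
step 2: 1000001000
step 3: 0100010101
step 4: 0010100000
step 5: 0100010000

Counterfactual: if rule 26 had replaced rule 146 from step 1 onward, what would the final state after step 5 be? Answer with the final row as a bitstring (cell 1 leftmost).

1101010010

(re-executing steps 1..5 under rule 26; state before step 1: 1001111010)
step 1: 0111000000
step 2: 1100100000
step 3: 1011010001
step 4: 0010001011
step 5: 1101010010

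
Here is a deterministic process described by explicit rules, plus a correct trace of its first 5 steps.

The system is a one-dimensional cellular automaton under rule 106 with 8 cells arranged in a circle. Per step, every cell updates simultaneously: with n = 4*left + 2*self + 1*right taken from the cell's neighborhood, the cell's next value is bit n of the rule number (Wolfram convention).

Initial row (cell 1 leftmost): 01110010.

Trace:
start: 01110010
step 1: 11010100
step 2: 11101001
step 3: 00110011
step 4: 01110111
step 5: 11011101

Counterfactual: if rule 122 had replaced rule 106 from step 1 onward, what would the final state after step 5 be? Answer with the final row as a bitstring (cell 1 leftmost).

11011101

(re-executing steps 1..5 under rule 122; state before step 1: 01110010)
step 1: 11011101
step 2: 01110111
step 3: 11011101
step 4: 01110111
step 5: 11011101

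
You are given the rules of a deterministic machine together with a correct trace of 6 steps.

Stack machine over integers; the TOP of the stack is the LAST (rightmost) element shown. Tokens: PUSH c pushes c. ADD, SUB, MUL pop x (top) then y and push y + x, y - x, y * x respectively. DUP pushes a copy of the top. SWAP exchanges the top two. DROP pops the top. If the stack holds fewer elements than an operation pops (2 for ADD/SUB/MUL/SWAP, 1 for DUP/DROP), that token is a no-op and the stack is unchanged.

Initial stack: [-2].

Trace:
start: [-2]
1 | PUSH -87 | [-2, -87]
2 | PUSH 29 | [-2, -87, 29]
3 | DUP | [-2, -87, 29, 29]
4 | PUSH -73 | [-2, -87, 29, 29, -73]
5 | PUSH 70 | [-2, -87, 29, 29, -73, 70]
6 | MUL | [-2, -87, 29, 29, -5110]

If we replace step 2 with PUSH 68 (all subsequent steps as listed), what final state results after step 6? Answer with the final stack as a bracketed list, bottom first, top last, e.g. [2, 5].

(re-executing from step 2 with the substitution; state before step 2: [-2, -87])
2 | PUSH 68 | [-2, -87, 68]
3 | DUP | [-2, -87, 68, 68]
4 | PUSH -73 | [-2, -87, 68, 68, -73]
5 | PUSH 70 | [-2, -87, 68, 68, -73, 70]
6 | MUL | [-2, -87, 68, 68, -5110]

[-2, -87, 68, 68, -5110]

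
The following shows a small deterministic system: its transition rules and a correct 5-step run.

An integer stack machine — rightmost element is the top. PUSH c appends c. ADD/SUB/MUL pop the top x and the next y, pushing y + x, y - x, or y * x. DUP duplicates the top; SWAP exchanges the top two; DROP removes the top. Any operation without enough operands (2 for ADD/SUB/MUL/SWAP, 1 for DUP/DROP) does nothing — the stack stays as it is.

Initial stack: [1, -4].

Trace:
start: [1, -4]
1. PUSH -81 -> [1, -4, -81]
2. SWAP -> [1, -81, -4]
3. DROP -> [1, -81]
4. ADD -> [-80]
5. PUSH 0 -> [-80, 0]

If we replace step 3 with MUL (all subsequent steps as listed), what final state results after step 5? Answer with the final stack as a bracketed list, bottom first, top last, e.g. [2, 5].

[325, 0]

(re-executing from step 3 with the substitution; state before step 3: [1, -81, -4])
3. MUL -> [1, 324]
4. ADD -> [325]
5. PUSH 0 -> [325, 0]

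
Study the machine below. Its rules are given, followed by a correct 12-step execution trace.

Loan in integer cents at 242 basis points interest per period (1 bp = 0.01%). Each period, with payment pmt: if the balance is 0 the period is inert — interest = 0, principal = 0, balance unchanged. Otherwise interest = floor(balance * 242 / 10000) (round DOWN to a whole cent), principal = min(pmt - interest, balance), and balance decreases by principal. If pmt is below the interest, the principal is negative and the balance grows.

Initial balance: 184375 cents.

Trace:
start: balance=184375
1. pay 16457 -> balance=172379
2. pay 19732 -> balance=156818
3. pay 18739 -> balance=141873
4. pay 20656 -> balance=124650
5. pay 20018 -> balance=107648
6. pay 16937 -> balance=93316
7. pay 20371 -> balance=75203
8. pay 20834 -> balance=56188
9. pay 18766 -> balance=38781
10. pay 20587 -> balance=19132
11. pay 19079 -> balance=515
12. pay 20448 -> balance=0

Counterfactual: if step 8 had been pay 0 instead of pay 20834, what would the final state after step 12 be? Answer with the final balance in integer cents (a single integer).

3004

(re-executing from step 8 with the substitution; state before step 8: balance=75203)
8. pay 0 -> balance=77022
9. pay 18766 -> balance=60119
10. pay 20587 -> balance=40986
11. pay 19079 -> balance=22898
12. pay 20448 -> balance=3004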